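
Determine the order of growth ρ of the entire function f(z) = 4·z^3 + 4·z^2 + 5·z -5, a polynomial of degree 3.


|f(z)| ≤ Σ|c_k|·r^k = O(r^3) as r → ∞. Polynomial growth is O(e^{r^ε}) for every ε > 0 (since r^3/e^{r^ε} → 0), so ρ ≤ ε for all ε > 0, i.e. ρ = 0. Every nonconstant polynomial has order 0.
Therefore ρ = 0.

Order ρ = 0.


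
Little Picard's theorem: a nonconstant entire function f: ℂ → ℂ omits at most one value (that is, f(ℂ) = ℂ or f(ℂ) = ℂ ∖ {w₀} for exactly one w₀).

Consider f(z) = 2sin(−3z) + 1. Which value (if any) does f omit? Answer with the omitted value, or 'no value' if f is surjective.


Little Picard bounds the complement of f(ℂ) to at most one point.
sin is entire and surjective onto ℂ: for every w ∈ ℂ, sin(ζ) = w has a solution ζ ∈ ℂ (e.g., via the complex inverse arcsin). With ζ = −3z this gives z = ζ/(-3). Then 2·sin(−3z) takes every value in 2·ℂ = ℂ, and adding 1 is a bijection of ℂ. So f is surjective and omits no value. (Note: only on the real line is sin bounded by [−1, 1].)

Omitted value: no value.


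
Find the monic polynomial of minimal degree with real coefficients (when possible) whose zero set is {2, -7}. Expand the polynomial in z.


The polynomial is p(z) = ∏_{α ∈ S} (z − α), where S = {2, -7}.
Expanding the product yields: p(z) = z^2 + 5·z -14.
The resulting polynomial has degree 2 and real coefficients as required.

p(z) = z^2 + 5·z -14.


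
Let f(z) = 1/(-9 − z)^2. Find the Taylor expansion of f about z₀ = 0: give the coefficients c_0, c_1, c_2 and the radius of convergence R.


Let w = z − z₀, so z = z₀ + w.
Then -9 − z = -9 − (z₀ + w) = (-9 − z₀) − w = -9 − w.
f(z) = 1/(-9 − w)^2 = (1/(-9)^2) · (1 − w/(-9))^{−2}.
By the binomial series (1−u)^{−2} = Σ_{n≥0} C(n+1, 1) u^n for |u|<1, with u = w/(-9):
  c_n = C(n+1, 1) / (-9)^(n+2).
  c_0 = 1/(-9)^2 = 1/81.
  c_1 = 2/(-9)^3 = -2/729.
  c_2 = 3/(-9)^4 = 1/2187.
The series is valid for |w/d| < 1, i.e. |z − z₀| < |d|.
Radius of convergence: R = |-9 − z₀| = |-9| = 9 (distance from z₀ to the singularity z = -9).

c_0 = 1/81, c_1 = -2/729, c_2 = 1/2187; R = 9.


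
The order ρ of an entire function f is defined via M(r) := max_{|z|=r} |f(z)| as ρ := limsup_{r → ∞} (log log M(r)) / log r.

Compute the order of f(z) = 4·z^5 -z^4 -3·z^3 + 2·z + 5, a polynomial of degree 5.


|f(z)| ≤ Σ|c_k|·r^k = O(r^5) as r → ∞. Polynomial growth is O(e^{r^ε}) for every ε > 0 (since r^5/e^{r^ε} → 0), so ρ ≤ ε for all ε > 0, i.e. ρ = 0. Every nonconstant polynomial has order 0.
Therefore ρ = 0.

Order ρ = 0.


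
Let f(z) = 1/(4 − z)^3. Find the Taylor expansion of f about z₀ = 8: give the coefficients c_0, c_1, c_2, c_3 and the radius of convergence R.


Let w = z − z₀, so z = z₀ + w.
Then 4 − z = 4 − (z₀ + w) = (4 − z₀) − w = -4 − w.
f(z) = 1/(-4 − w)^3 = (1/(-4)^3) · (1 − w/(-4))^{−3}.
By the binomial series (1−u)^{−3} = Σ_{n≥0} C(n+2, 2) u^n for |u|<1, with u = w/(-4):
  c_n = C(n+2, 2) / (-4)^(n+3).
  c_0 = 1/(-4)^3 = -1/64.
  c_1 = 3/(-4)^4 = 3/256.
  c_2 = 6/(-4)^5 = -3/512.
  c_3 = 10/(-4)^6 = 5/2048.
The series is valid for |w/d| < 1, i.e. |z − z₀| < |d|.
Radius of convergence: R = |4 − z₀| = |-4| = 4 (distance from z₀ to the singularity z = 4).

c_0 = -1/64, c_1 = 3/256, c_2 = -3/512, c_3 = 5/2048; R = 4.


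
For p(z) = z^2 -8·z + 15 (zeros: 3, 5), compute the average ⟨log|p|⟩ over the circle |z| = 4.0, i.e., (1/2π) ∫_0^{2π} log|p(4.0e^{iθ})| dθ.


Zeros: 3, 5; r = 4.0.
Inside |z| < r: 3. Outside (|z| ≥ r): 5.
p(0) = 15, so log|p(0)| = log(15) = 2.7081.
Apply Jensen: I(r) = log|p(0)| + Σ_k log(r/|z_k|), summed over zeros inside |z| < r.
  log(r/|z_k|) for z_k = 3: log(4.0/3) = 0.2877
  Outside zeros (5) contribute nothing to the Jensen sum.
Sum over inside zeros: 0.2877.
I(r) = log|p(0)| + (inside sum) = 2.7081 + 0.2877 = 2.9957.
Note: since some zeros are outside |z| ≤ r, the simplified n·log(r) form does NOT apply — only the inside zeros contribute.

I(r) ≈ 2.9957.


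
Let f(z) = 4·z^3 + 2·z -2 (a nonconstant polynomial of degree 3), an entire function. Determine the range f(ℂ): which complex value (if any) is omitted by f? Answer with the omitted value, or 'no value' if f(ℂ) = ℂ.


Little Picard bounds the complement of f(ℂ) to at most one point.
For every w ∈ ℂ, the equation p(z) − w = 0 is a nonconstant polynomial in z and hence has at least one root by the fundamental theorem of algebra. So p is surjective onto ℂ, omitting no value.

Omitted value: no value.


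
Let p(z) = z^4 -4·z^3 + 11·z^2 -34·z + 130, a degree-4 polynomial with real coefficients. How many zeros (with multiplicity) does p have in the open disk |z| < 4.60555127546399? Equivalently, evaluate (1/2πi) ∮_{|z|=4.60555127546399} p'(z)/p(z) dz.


The zeros of p are: (-1 + 3i), (-1 - 3i), (3 + 2i), (3 - 2i).
Their magnitudes are: 3.162, 3.162, 3.606, 3.606.
Zeros with |z| < R = 4.60555127546399: (-1 + 3i), (-1 - 3i), (3 + 2i), (3 - 2i).
Count = 4.
By the argument principle, (1/2πi) ∮_{|z|=R} p'(z)/p(z) dz equals exactly this count.

Number of zeros inside |z| < 4.60555127546399: 4.


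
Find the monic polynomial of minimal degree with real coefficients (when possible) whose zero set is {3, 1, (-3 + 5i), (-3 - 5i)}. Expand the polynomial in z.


The polynomial is p(z) = ∏_{α ∈ S} (z − α), where S = {3, 1, (-3 + 5i), (-3 - 5i)}.
Expanding the product yields: p(z) = z^4 + 2·z^3 + 13·z^2 -118·z + 102.
Note conjugate pairs combine to real quadratics: (z − (-3+5i))(z − (-3−5i)) = z² + 6z + 34.
The resulting polynomial has degree 4 and real coefficients as required.

p(z) = z^4 + 2·z^3 + 13·z^2 -118·z + 102.


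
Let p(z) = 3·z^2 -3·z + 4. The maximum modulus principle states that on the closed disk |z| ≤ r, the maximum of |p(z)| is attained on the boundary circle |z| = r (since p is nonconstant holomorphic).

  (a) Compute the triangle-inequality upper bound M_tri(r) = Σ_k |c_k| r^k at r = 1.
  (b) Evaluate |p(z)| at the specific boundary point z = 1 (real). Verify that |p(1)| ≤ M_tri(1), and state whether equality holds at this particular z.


Coefficients: c_0 = 4, c_1 = -3, c_2 = 3. Radius r = 1.
Part (a). Triangle bound: M_tri(r) = Σ_k |c_k| r^k
  = |4|·1^0 + |-3|·1^1 + |3|·1^2
  = 4 + 3 + 3 = 10.
This bounds M(r) := max_{|z|=r} |p(z)| from above; equality holds iff all terms c_k z^k can be made to align in phase at a single z on |z|=r.
Part (b). At z = 1 (real, on the circle |z| = r):
  p(1) = (4)·1^0 + (-3)·1^1 + (3)·1^2 = 4.
  |p(1)| = 4.
Check: |p(1)| = 4 ≤ 10 = M_tri(1). ✓ Equality does not hold at z = 1 (the coefficients have mixed signs, so the terms do not all align in phase there).

M_tri(1) = 10; |p(1)| = 4; equality at z=1: no.


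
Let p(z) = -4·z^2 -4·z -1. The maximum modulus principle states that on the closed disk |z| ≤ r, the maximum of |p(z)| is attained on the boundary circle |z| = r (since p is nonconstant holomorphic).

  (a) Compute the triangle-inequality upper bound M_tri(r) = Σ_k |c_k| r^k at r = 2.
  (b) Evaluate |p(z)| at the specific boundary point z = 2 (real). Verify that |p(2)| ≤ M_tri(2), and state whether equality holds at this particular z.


Coefficients: c_0 = -1, c_1 = -4, c_2 = -4. Radius r = 2.
Part (a). Triangle bound: M_tri(r) = Σ_k |c_k| r^k
  = |-1|·2^0 + |-4|·2^1 + |-4|·2^2
  = 1 + 8 + 16 = 25.
This bounds M(r) := max_{|z|=r} |p(z)| from above; equality holds iff all terms c_k z^k can be made to align in phase at a single z on |z|=r.
Part (b). At z = 2 (real, on the circle |z| = r):
  p(2) = (-1)·2^0 + (-4)·2^1 + (-4)·2^2 = -25.
  |p(2)| = 25.
Since all nonzero coefficients share the same sign, |p(2)| = 25 = M_tri(2); the triangle bound is attained at z = 2, so in fact M(r) = 25.

M_tri(2) = 25; |p(2)| = 25; equality at z=2: yes.


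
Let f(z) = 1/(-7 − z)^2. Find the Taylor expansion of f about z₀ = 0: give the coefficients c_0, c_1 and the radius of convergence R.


Let w = z − z₀, so z = z₀ + w.
Then -7 − z = -7 − (z₀ + w) = (-7 − z₀) − w = -7 − w.
f(z) = 1/(-7 − w)^2 = (1/(-7)^2) · (1 − w/(-7))^{−2}.
By the binomial series (1−u)^{−2} = Σ_{n≥0} C(n+1, 1) u^n for |u|<1, with u = w/(-7):
  c_n = C(n+1, 1) / (-7)^(n+2).
  c_0 = 1/(-7)^2 = 1/49.
  c_1 = 2/(-7)^3 = -2/343.
The series is valid for |w/d| < 1, i.e. |z − z₀| < |d|.
Radius of convergence: R = |-7 − z₀| = |-7| = 7 (distance from z₀ to the singularity z = -7).

c_0 = 1/49, c_1 = -2/343; R = 7.


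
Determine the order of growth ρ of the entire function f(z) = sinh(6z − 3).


sinh(w) is a linear combination of e^{iw} and e^{−iw} (or e^w, e^{−w} in the hyperbolic case), so |sinh(w)| ≤ e^{|w|}. With w = 6z − 3, |w| ≤ 6|z| + 3 = 6r + 3 on |z| = r, giving M(r) ≤ e^{6r + 3}, so ρ ≤ 1. On a suitable ray (z = it for sin/cos; z = t for sinh/cosh, t real → ∞), |sinh(6z − 3)| grows like e^{6|t|}/2, so ρ ≥ 1. Hence ρ = 1.
Therefore ρ = 1.

Order ρ = 1.


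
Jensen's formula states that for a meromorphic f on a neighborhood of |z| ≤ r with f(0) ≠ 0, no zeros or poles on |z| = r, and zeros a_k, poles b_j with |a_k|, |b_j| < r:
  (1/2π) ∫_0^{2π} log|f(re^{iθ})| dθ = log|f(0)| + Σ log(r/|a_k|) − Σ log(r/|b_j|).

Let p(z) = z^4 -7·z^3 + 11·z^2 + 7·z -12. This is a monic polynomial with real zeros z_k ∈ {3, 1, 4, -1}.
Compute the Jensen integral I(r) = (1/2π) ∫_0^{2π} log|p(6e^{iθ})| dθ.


Zeros: -1, 1, 3, 4; r = 6.
Inside |z| < r: -1, 1, 3, 4. Outside (|z| ≥ r): ∅.
p(0) = -12, so log|p(0)| = log(12) = 2.4849.
Apply Jensen: I(r) = log|p(0)| + Σ_k log(r/|z_k|), summed over zeros inside |z| < r.
  log(r/|z_k|) for z_k = 3: log(6/3) = 0.6931
  log(r/|z_k|) for z_k = 1: log(6/1) = 1.7918
  log(r/|z_k|) for z_k = 4: log(6/4) = 0.4055
  log(r/|z_k|) for z_k = -1: log(6/1) = 1.7918
Sum over inside zeros: 4.6821.
I(r) = log|p(0)| + (inside sum) = 2.4849 + 4.6821 = 7.1670.
Closed form (all zeros inside, monic): I(r) = n·log(r) = 4·log(6) = 7.1670. ✓

I(r) ≈ 7.1670.


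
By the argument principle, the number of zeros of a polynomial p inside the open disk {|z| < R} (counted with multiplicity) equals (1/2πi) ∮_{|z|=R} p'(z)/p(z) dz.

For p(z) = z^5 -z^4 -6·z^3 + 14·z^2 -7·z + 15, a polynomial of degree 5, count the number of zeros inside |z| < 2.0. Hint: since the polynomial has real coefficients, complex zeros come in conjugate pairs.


The zeros of p are: -3, (0 + 1i), (0 - 1i), (2 + 1i), (2 - 1i).
Their magnitudes are: 3, 1, 1, 2.236, 2.236.
Zeros with |z| < R = 2.0: (0 + 1i), (0 - 1i).
Count = 2.
By the argument principle, (1/2πi) ∮_{|z|=R} p'(z)/p(z) dz equals exactly this count.

Number of zeros inside |z| < 2.0: 2.


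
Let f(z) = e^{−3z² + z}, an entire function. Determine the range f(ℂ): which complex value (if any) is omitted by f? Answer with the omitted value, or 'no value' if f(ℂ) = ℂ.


Little Picard bounds the complement of f(ℂ) to at most one point.
The exponent g(z) = −3z² + z is a nonconstant polynomial, hence surjective onto ℂ. So e^{g(z)} takes every value in {e^w : w ∈ ℂ} = ℂ ∖ {0}. Adding 0 shifts the range to ℂ ∖ {0}. f omits exactly 0.

Omitted value: 0.


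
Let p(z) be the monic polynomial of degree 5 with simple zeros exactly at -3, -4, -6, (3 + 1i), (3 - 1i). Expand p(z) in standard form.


The polynomial is p(z) = ∏_{α ∈ S} (z − α), where S = {-3, -4, -6, (3 + 1i), (3 - 1i)}.
Expanding the product yields: p(z) = z^5 + 7·z^4 -14·z^3 -122·z^2 + 108·z + 720.
Note conjugate pairs combine to real quadratics: (z − (3+1i))(z − (3−1i)) = z² − 6z + 10.
The resulting polynomial has degree 5 and real coefficients as required.

p(z) = z^5 + 7·z^4 -14·z^3 -122·z^2 + 108·z + 720.


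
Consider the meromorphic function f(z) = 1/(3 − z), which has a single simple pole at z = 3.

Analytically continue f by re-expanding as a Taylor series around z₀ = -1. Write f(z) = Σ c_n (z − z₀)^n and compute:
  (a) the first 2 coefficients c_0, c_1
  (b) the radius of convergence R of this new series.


Let w = z − z₀, so z = z₀ + w.
Then 3 − z = 3 − (z₀ + w) = (3 − z₀) − w = 4 − w.
f(z) = 1/(4 − w) = (1/(4)) · 1/(1 − w/(4)) = Σ_{n≥0} w^n / (4)^(n+1).
So c_n = 1/(4)^(n+1):
  c_0 = 1/(4)^1 = 1/4.
  c_1 = 1/(4)^2 = 1/16.
The series is valid for |w/d| < 1, i.e. |z − z₀| < |d|.
Radius of convergence: R = |3 − z₀| = |4| = 4 (distance from z₀ to the singularity z = 3).

c_0 = 1/4, c_1 = 1/16; R = 4.


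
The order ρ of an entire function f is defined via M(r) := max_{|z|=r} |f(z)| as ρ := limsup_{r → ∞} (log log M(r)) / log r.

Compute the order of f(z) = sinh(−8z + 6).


sinh(w) is a linear combination of e^{iw} and e^{−iw} (or e^w, e^{−w} in the hyperbolic case), so |sinh(w)| ≤ e^{|w|}. With w = −8z + 6, |w| ≤ 8|z| + 6 = 8r + 6 on |z| = r, giving M(r) ≤ e^{8r + 6}, so ρ ≤ 1. On a suitable ray (z = it for sin/cos; z = t for sinh/cosh, t real → ∞), |sinh(−8z + 6)| grows like e^{8|t|}/2, so ρ ≥ 1. Hence ρ = 1.
Therefore ρ = 1.

Order ρ = 1.


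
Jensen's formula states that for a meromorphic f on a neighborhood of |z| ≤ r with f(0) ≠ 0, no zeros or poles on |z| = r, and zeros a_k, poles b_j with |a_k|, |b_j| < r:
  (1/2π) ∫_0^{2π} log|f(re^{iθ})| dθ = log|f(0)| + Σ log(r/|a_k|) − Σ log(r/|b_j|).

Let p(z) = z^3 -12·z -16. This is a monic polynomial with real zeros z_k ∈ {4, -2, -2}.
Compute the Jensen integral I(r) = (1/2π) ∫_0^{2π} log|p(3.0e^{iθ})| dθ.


Zeros: -2, -2, 4; r = 3.0.
Inside |z| < r: -2, -2. Outside (|z| ≥ r): 4.
p(0) = -16, so log|p(0)| = log(16) = 2.7726.
Apply Jensen: I(r) = log|p(0)| + Σ_k log(r/|z_k|), summed over zeros inside |z| < r.
  log(r/|z_k|) for z_k = -2: log(3.0/2) = 0.4055
  log(r/|z_k|) for z_k = -2: log(3.0/2) = 0.4055
  Outside zeros (4) contribute nothing to the Jensen sum.
Sum over inside zeros: 0.8109.
I(r) = log|p(0)| + (inside sum) = 2.7726 + 0.8109 = 3.5835.
Note: since some zeros are outside |z| ≤ r, the simplified n·log(r) form does NOT apply — only the inside zeros contribute.

I(r) ≈ 3.5835.


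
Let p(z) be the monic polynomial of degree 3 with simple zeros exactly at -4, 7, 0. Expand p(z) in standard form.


The polynomial is p(z) = ∏_{α ∈ S} (z − α), where S = {-4, 7, 0}.
Expanding the product yields: p(z) = z^3 -3·z^2 -28·z.
The resulting polynomial has degree 3 and real coefficients as required.

p(z) = z^3 -3·z^2 -28·z.


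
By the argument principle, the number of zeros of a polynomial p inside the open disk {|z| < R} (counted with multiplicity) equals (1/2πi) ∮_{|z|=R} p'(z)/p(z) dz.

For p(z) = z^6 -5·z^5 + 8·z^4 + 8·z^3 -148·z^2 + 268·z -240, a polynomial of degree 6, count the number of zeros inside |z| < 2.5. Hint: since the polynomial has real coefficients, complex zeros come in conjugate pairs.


The zeros of p are: (1 + 3i), (1 - 3i), (1 + 1i), (1 - 1i), 4, -3.
Their magnitudes are: 3.162, 3.162, 1.414, 1.414, 4, 3.
Zeros with |z| < R = 2.5: (1 + 1i), (1 - 1i).
Count = 2.
By the argument principle, (1/2πi) ∮_{|z|=R} p'(z)/p(z) dz equals exactly this count.

Number of zeros inside |z| < 2.5: 2.


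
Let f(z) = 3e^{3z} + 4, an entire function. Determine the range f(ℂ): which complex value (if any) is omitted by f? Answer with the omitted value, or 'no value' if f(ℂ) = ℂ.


Little Picard bounds the complement of f(ℂ) to at most one point.
e^{3z} is never zero on ℂ, so 3·e^{3z} takes every value in ℂ ∖ {0}. Adding 4 shifts the range to ℂ ∖ {4}. Thus f omits exactly the value 4.

Omitted value: 4.


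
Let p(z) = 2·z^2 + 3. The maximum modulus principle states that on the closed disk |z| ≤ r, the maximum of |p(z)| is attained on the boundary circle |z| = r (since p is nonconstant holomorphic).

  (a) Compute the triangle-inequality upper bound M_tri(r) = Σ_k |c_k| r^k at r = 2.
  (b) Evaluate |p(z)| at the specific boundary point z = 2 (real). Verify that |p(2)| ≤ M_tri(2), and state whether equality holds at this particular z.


Coefficients: c_0 = 3, c_1 = 0, c_2 = 2. Radius r = 2.
Part (a). Triangle bound: M_tri(r) = Σ_k |c_k| r^k
  = |3|·2^0 + |0|·2^1 + |2|·2^2
  = 3 + 0 + 8 = 11.
This bounds M(r) := max_{|z|=r} |p(z)| from above; equality holds iff all terms c_k z^k can be made to align in phase at a single z on |z|=r.
Part (b). At z = 2 (real, on the circle |z| = r):
  p(2) = (3)·2^0 + (0)·2^1 + (2)·2^2 = 11.
  |p(2)| = 11.
Since all nonzero coefficients share the same sign, |p(2)| = 11 = M_tri(2); the triangle bound is attained at z = 2, so in fact M(r) = 11.

M_tri(2) = 11; |p(2)| = 11; equality at z=2: yes.


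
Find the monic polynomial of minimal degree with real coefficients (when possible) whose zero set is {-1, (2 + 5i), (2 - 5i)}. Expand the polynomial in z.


The polynomial is p(z) = ∏_{α ∈ S} (z − α), where S = {-1, (2 + 5i), (2 - 5i)}.
Expanding the product yields: p(z) = z^3 -3·z^2 + 25·z + 29.
Note conjugate pairs combine to real quadratics: (z − (2+5i))(z − (2−5i)) = z² − 4z + 29.
The resulting polynomial has degree 3 and real coefficients as required.

p(z) = z^3 -3·z^2 + 25·z + 29.


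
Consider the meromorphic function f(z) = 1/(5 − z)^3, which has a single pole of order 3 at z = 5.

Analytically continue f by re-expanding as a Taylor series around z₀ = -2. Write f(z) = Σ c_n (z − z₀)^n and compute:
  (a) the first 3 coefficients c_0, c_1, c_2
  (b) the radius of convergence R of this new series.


Let w = z − z₀, so z = z₀ + w.
Then 5 − z = 5 − (z₀ + w) = (5 − z₀) − w = 7 − w.
f(z) = 1/(7 − w)^3 = (1/(7)^3) · (1 − w/(7))^{−3}.
By the binomial series (1−u)^{−3} = Σ_{n≥0} C(n+2, 2) u^n for |u|<1, with u = w/(7):
  c_n = C(n+2, 2) / (7)^(n+3).
  c_0 = 1/(7)^3 = 1/343.
  c_1 = 3/(7)^4 = 3/2401.
  c_2 = 6/(7)^5 = 6/16807.
The series is valid for |w/d| < 1, i.e. |z − z₀| < |d|.
Radius of convergence: R = |5 − z₀| = |7| = 7 (distance from z₀ to the singularity z = 5).

c_0 = 1/343, c_1 = 3/2401, c_2 = 6/16807; R = 7.


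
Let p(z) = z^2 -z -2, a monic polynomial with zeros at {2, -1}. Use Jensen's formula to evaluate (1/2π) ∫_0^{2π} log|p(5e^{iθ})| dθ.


Zeros: -1, 2; r = 5.
Inside |z| < r: -1, 2. Outside (|z| ≥ r): ∅.
p(0) = -2, so log|p(0)| = log(2) = 0.6931.
Apply Jensen: I(r) = log|p(0)| + Σ_k log(r/|z_k|), summed over zeros inside |z| < r.
  log(r/|z_k|) for z_k = 2: log(5/2) = 0.9163
  log(r/|z_k|) for z_k = -1: log(5/1) = 1.6094
Sum over inside zeros: 2.5257.
I(r) = log|p(0)| + (inside sum) = 0.6931 + 2.5257 = 3.2189.
Closed form (all zeros inside, monic): I(r) = n·log(r) = 2·log(5) = 3.2189. ✓

I(r) ≈ 3.2189.


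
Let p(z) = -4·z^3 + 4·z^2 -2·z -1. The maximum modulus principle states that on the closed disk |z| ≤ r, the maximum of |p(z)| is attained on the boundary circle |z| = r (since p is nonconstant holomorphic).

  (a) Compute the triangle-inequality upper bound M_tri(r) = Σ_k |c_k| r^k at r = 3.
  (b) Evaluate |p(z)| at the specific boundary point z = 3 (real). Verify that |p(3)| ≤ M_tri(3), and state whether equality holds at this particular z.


Coefficients: c_0 = -1, c_1 = -2, c_2 = 4, c_3 = -4. Radius r = 3.
Part (a). Triangle bound: M_tri(r) = Σ_k |c_k| r^k
  = |-1|·3^0 + |-2|·3^1 + |4|·3^2 + |-4|·3^3
  = 1 + 6 + 36 + 108 = 151.
This bounds M(r) := max_{|z|=r} |p(z)| from above; equality holds iff all terms c_k z^k can be made to align in phase at a single z on |z|=r.
Part (b). At z = 3 (real, on the circle |z| = r):
  p(3) = (-1)·3^0 + (-2)·3^1 + (4)·3^2 + (-4)·3^3 = -79.
  |p(3)| = 79.
Check: |p(3)| = 79 ≤ 151 = M_tri(3). ✓ Equality does not hold at z = 3 (the coefficients have mixed signs, so the terms do not all align in phase there).

M_tri(3) = 151; |p(3)| = 79; equality at z=3: no.


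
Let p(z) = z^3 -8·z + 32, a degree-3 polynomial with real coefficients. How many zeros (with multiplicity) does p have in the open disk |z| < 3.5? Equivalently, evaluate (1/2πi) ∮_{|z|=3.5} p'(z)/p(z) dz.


The zeros of p are: (2 + 2i), (2 - 2i), -4.
Their magnitudes are: 2.828, 2.828, 4.
Zeros with |z| < R = 3.5: (2 + 2i), (2 - 2i).
Count = 2.
By the argument principle, (1/2πi) ∮_{|z|=R} p'(z)/p(z) dz equals exactly this count.

Number of zeros inside |z| < 3.5: 2.


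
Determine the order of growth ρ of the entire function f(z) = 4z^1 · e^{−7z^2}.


M(r) = max_{|z|=r} |4|·|z|^1·|e^{−7z^2}| = 4·r^1 · e^{7r^2} (the factors attain their maxima compatibly on |z|=r). Then log M(r) = log 4 + 1·log r + 7r^2, dominated by the last term, so log log M(r) ~ 2·log r. The polynomial factor 4z^1 contributes only a log r term and does not affect the order. ρ = 2.
Therefore ρ = 2.

Order ρ = 2.


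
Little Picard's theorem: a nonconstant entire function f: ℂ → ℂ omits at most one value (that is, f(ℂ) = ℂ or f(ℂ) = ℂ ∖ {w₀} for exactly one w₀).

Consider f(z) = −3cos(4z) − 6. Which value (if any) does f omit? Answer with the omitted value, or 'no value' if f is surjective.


Little Picard bounds the complement of f(ℂ) to at most one point.
cos is entire and surjective onto ℂ: for every w ∈ ℂ, cos(ζ) = w has a solution ζ ∈ ℂ (e.g., via the complex inverse arccos). With ζ = 4z this gives z = ζ/(4). Then -3·cos(4z) takes every value in -3·ℂ = ℂ, and adding -6 is a bijection of ℂ. So f is surjective and omits no value. (Note: only on the real line is cos bounded by [−1, 1].)

Omitted value: no value.


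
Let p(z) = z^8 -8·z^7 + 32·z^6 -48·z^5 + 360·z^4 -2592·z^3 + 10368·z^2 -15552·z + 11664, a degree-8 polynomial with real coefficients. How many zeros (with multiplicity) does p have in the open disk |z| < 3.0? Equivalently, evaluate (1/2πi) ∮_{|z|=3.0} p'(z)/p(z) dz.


The zeros of p are: (1 + 1i), (1 - 1i), (3 + 3i), (3 - 3i), (-3 + 3i), (-3 - 3i), (3 + 3i), (3 - 3i).
Their magnitudes are: 1.414, 1.414, 4.243, 4.243, 4.243, 4.243, 4.243, 4.243.
Zeros with |z| < R = 3.0: (1 + 1i), (1 - 1i).
Count = 2.
By the argument principle, (1/2πi) ∮_{|z|=R} p'(z)/p(z) dz equals exactly this count.

Number of zeros inside |z| < 3.0: 2.


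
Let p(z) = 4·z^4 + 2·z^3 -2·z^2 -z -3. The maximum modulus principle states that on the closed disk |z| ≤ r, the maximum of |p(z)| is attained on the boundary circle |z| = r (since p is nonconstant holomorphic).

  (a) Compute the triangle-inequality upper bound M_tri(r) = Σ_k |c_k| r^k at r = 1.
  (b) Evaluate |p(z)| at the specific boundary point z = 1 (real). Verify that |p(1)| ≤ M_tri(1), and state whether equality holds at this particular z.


Coefficients: c_0 = -3, c_1 = -1, c_2 = -2, c_3 = 2, c_4 = 4. Radius r = 1.
Part (a). Triangle bound: M_tri(r) = Σ_k |c_k| r^k
  = |-3|·1^0 + |-1|·1^1 + |-2|·1^2 + |2|·1^3 + |4|·1^4
  = 3 + 1 + 2 + 2 + 4 = 12.
This bounds M(r) := max_{|z|=r} |p(z)| from above; equality holds iff all terms c_k z^k can be made to align in phase at a single z on |z|=r.
Part (b). At z = 1 (real, on the circle |z| = r):
  p(1) = (-3)·1^0 + (-1)·1^1 + (-2)·1^2 + (2)·1^3 + (4)·1^4 = 0.
  |p(1)| = 0.
Check: |p(1)| = 0 ≤ 12 = M_tri(1). ✓ Equality does not hold at z = 1 (the coefficients have mixed signs, so the terms do not all align in phase there).

M_tri(1) = 12; |p(1)| = 0; equality at z=1: no.


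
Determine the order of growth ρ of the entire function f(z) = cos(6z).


cos(w) is a linear combination of e^{iw} and e^{−iw} (or e^w, e^{−w} in the hyperbolic case), so |cos(w)| ≤ e^{|w|}. With w = 6z, |w| ≤ 6|z| + 0 = 6r + 0 on |z| = r, giving M(r) ≤ e^{6r + 0}, so ρ ≤ 1. On a suitable ray (z = it for sin/cos; z = t for sinh/cosh, t real → ∞), |cos(6z)| grows like e^{6|t|}/2, so ρ ≥ 1. Hence ρ = 1.
Therefore ρ = 1.

Order ρ = 1.


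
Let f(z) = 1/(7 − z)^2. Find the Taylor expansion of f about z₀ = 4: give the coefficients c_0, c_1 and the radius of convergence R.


Let w = z − z₀, so z = z₀ + w.
Then 7 − z = 7 − (z₀ + w) = (7 − z₀) − w = 3 − w.
f(z) = 1/(3 − w)^2 = (1/(3)^2) · (1 − w/(3))^{−2}.
By the binomial series (1−u)^{−2} = Σ_{n≥0} C(n+1, 1) u^n for |u|<1, with u = w/(3):
  c_n = C(n+1, 1) / (3)^(n+2).
  c_0 = 1/(3)^2 = 1/9.
  c_1 = 2/(3)^3 = 2/27.
The series is valid for |w/d| < 1, i.e. |z − z₀| < |d|.
Radius of convergence: R = |7 − z₀| = |3| = 3 (distance from z₀ to the singularity z = 7).

c_0 = 1/9, c_1 = 2/27; R = 3.


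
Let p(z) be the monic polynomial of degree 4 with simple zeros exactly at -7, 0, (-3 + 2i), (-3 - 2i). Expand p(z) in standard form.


The polynomial is p(z) = ∏_{α ∈ S} (z − α), where S = {-7, 0, (-3 + 2i), (-3 - 2i)}.
Expanding the product yields: p(z) = z^4 + 13·z^3 + 55·z^2 + 91·z.
Note conjugate pairs combine to real quadratics: (z − (-3+2i))(z − (-3−2i)) = z² + 6z + 13.
The resulting polynomial has degree 4 and real coefficients as required.

p(z) = z^4 + 13·z^3 + 55·z^2 + 91·z.


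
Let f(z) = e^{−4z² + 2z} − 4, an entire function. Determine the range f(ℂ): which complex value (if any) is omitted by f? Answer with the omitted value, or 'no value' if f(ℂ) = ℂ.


Little Picard bounds the complement of f(ℂ) to at most one point.
The exponent g(z) = −4z² + 2z is a nonconstant polynomial, hence surjective onto ℂ. So e^{g(z)} takes every value in {e^w : w ∈ ℂ} = ℂ ∖ {0}. Adding -4 shifts the range to ℂ ∖ {-4}. f omits exactly -4.

Omitted value: -4.


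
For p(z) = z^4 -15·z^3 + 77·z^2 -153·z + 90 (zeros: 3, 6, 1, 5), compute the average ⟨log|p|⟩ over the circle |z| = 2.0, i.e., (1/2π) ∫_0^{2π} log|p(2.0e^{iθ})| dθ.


Zeros: 1, 3, 5, 6; r = 2.0.
Inside |z| < r: 1. Outside (|z| ≥ r): 3, 5, 6.
p(0) = 90, so log|p(0)| = log(90) = 4.4998.
Apply Jensen: I(r) = log|p(0)| + Σ_k log(r/|z_k|), summed over zeros inside |z| < r.
  log(r/|z_k|) for z_k = 1: log(2.0/1) = 0.6931
  Outside zeros (3, 5, 6) contribute nothing to the Jensen sum.
Sum over inside zeros: 0.6931.
I(r) = log|p(0)| + (inside sum) = 4.4998 + 0.6931 = 5.1930.
Note: since some zeros are outside |z| ≤ r, the simplified n·log(r) form does NOT apply — only the inside zeros contribute.

I(r) ≈ 5.1930.


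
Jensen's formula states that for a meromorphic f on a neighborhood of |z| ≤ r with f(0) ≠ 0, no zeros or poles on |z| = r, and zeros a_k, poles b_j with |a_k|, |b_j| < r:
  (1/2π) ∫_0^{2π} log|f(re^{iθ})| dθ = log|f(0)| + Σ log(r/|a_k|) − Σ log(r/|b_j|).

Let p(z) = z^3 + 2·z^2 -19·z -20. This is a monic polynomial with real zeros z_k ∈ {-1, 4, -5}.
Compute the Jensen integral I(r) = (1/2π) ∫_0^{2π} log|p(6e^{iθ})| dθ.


Zeros: -5, -1, 4; r = 6.
Inside |z| < r: -5, -1, 4. Outside (|z| ≥ r): ∅.
p(0) = -20, so log|p(0)| = log(20) = 2.9957.
Apply Jensen: I(r) = log|p(0)| + Σ_k log(r/|z_k|), summed over zeros inside |z| < r.
  log(r/|z_k|) for z_k = -1: log(6/1) = 1.7918
  log(r/|z_k|) for z_k = 4: log(6/4) = 0.4055
  log(r/|z_k|) for z_k = -5: log(6/5) = 0.1823
Sum over inside zeros: 2.3795.
I(r) = log|p(0)| + (inside sum) = 2.9957 + 2.3795 = 5.3753.
Closed form (all zeros inside, monic): I(r) = n·log(r) = 3·log(6) = 5.3753. ✓

I(r) ≈ 5.3753.


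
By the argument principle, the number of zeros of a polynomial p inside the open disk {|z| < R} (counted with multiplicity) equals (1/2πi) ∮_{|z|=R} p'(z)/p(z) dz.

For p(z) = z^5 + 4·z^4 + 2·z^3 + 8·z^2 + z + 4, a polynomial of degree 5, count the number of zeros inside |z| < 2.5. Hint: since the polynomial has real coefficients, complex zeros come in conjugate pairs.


The zeros of p are: (0 + 1i), (0 - 1i), -4, (0 + 1i), (0 - 1i).
Their magnitudes are: 1, 1, 4, 1, 1.
Zeros with |z| < R = 2.5: (0 + 1i), (0 - 1i), (0 + 1i), (0 - 1i).
Count = 4.
By the argument principle, (1/2πi) ∮_{|z|=R} p'(z)/p(z) dz equals exactly this count.

Number of zeros inside |z| < 2.5: 4.


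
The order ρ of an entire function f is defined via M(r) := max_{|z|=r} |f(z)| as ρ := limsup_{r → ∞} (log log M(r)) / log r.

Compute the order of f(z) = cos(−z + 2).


cos(w) is a linear combination of e^{iw} and e^{−iw} (or e^w, e^{−w} in the hyperbolic case), so |cos(w)| ≤ e^{|w|}. With w = −z + 2, |w| ≤ 1|z| + 2 = 1r + 2 on |z| = r, giving M(r) ≤ e^{1r + 2}, so ρ ≤ 1. On a suitable ray (z = it for sin/cos; z = t for sinh/cosh, t real → ∞), |cos(−z + 2)| grows like e^{1|t|}/2, so ρ ≥ 1. Hence ρ = 1.
Therefore ρ = 1.

Order ρ = 1.


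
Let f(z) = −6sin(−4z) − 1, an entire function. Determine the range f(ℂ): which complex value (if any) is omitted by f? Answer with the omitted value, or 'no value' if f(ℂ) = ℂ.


Little Picard bounds the complement of f(ℂ) to at most one point.
sin is entire and surjective onto ℂ: for every w ∈ ℂ, sin(ζ) = w has a solution ζ ∈ ℂ (e.g., via the complex inverse arcsin). With ζ = −4z this gives z = ζ/(-4). Then -6·sin(−4z) takes every value in -6·ℂ = ℂ, and adding -1 is a bijection of ℂ. So f is surjective and omits no value. (Note: only on the real line is sin bounded by [−1, 1].)

Omitted value: no value.


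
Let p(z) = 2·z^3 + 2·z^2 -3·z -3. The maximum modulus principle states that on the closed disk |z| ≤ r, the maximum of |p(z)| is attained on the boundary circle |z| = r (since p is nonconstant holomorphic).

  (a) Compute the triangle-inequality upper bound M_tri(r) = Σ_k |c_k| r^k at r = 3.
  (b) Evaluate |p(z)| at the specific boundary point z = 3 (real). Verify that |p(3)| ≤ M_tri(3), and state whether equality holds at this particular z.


Coefficients: c_0 = -3, c_1 = -3, c_2 = 2, c_3 = 2. Radius r = 3.
Part (a). Triangle bound: M_tri(r) = Σ_k |c_k| r^k
  = |-3|·3^0 + |-3|·3^1 + |2|·3^2 + |2|·3^3
  = 3 + 9 + 18 + 54 = 84.
This bounds M(r) := max_{|z|=r} |p(z)| from above; equality holds iff all terms c_k z^k can be made to align in phase at a single z on |z|=r.
Part (b). At z = 3 (real, on the circle |z| = r):
  p(3) = (-3)·3^0 + (-3)·3^1 + (2)·3^2 + (2)·3^3 = 60.
  |p(3)| = 60.
Check: |p(3)| = 60 ≤ 84 = M_tri(3). ✓ Equality does not hold at z = 3 (the coefficients have mixed signs, so the terms do not all align in phase there).

M_tri(3) = 84; |p(3)| = 60; equality at z=3: no.


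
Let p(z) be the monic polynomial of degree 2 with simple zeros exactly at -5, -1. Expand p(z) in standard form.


The polynomial is p(z) = ∏_{α ∈ S} (z − α), where S = {-5, -1}.
Expanding the product yields: p(z) = z^2 + 6·z + 5.
The resulting polynomial has degree 2 and real coefficients as required.

p(z) = z^2 + 6·z + 5.


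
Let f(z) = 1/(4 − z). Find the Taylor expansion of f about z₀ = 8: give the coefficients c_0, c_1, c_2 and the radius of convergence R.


Let w = z − z₀, so z = z₀ + w.
Then 4 − z = 4 − (z₀ + w) = (4 − z₀) − w = -4 − w.
f(z) = 1/(-4 − w) = (1/(-4)) · 1/(1 − w/(-4)) = Σ_{n≥0} w^n / (-4)^(n+1).
So c_n = 1/(-4)^(n+1):
  c_0 = 1/(-4)^1 = -1/4.
  c_1 = 1/(-4)^2 = 1/16.
  c_2 = 1/(-4)^3 = -1/64.
The series is valid for |w/d| < 1, i.e. |z − z₀| < |d|.
Radius of convergence: R = |4 − z₀| = |-4| = 4 (distance from z₀ to the singularity z = 4).

c_0 = -1/4, c_1 = 1/16, c_2 = -1/64; R = 4.


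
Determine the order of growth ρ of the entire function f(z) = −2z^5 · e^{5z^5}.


M(r) = max_{|z|=r} |-2|·|z|^5·|e^{5z^5}| = 2·r^5 · e^{5r^5} (the factors attain their maxima compatibly on |z|=r). Then log M(r) = log 2 + 5·log r + 5r^5, dominated by the last term, so log log M(r) ~ 5·log r. The polynomial factor -2z^5 contributes only a log r term and does not affect the order. ρ = 5.
Therefore ρ = 5.

Order ρ = 5.


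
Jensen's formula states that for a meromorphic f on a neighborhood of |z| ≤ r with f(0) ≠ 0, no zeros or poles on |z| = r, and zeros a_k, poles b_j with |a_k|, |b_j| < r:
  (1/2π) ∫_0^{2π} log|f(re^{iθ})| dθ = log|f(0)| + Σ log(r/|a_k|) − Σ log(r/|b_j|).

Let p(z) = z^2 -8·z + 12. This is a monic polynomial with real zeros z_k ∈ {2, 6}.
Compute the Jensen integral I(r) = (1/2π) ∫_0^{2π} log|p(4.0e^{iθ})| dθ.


Zeros: 2, 6; r = 4.0.
Inside |z| < r: 2. Outside (|z| ≥ r): 6.
p(0) = 12, so log|p(0)| = log(12) = 2.4849.
Apply Jensen: I(r) = log|p(0)| + Σ_k log(r/|z_k|), summed over zeros inside |z| < r.
  log(r/|z_k|) for z_k = 2: log(4.0/2) = 0.6931
  Outside zeros (6) contribute nothing to the Jensen sum.
Sum over inside zeros: 0.6931.
I(r) = log|p(0)| + (inside sum) = 2.4849 + 0.6931 = 3.1781.
Note: since some zeros are outside |z| ≤ r, the simplified n·log(r) form does NOT apply — only the inside zeros contribute.

I(r) ≈ 3.1781.


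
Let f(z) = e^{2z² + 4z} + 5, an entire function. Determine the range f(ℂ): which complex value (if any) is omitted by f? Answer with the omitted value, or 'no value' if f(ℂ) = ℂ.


Little Picard bounds the complement of f(ℂ) to at most one point.
The exponent g(z) = 2z² + 4z is a nonconstant polynomial, hence surjective onto ℂ. So e^{g(z)} takes every value in {e^w : w ∈ ℂ} = ℂ ∖ {0}. Adding 5 shifts the range to ℂ ∖ {5}. f omits exactly 5.

Omitted value: 5.


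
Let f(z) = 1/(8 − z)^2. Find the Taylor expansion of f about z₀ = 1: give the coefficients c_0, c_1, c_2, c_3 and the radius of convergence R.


Let w = z − z₀, so z = z₀ + w.
Then 8 − z = 8 − (z₀ + w) = (8 − z₀) − w = 7 − w.
f(z) = 1/(7 − w)^2 = (1/(7)^2) · (1 − w/(7))^{−2}.
By the binomial series (1−u)^{−2} = Σ_{n≥0} C(n+1, 1) u^n for |u|<1, with u = w/(7):
  c_n = C(n+1, 1) / (7)^(n+2).
  c_0 = 1/(7)^2 = 1/49.
  c_1 = 2/(7)^3 = 2/343.
  c_2 = 3/(7)^4 = 3/2401.
  c_3 = 4/(7)^5 = 4/16807.
The series is valid for |w/d| < 1, i.e. |z − z₀| < |d|.
Radius of convergence: R = |8 − z₀| = |7| = 7 (distance from z₀ to the singularity z = 8).

c_0 = 1/49, c_1 = 2/343, c_2 = 3/2401, c_3 = 4/16807; R = 7.


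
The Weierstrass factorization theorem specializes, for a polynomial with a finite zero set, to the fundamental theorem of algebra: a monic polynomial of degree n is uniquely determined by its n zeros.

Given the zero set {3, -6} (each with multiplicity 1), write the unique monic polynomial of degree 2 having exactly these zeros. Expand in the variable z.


The polynomial is p(z) = ∏_{α ∈ S} (z − α), where S = {3, -6}.
Expanding the product yields: p(z) = z^2 + 3·z -18.
The resulting polynomial has degree 2 and real coefficients as required.

p(z) = z^2 + 3·z -18.


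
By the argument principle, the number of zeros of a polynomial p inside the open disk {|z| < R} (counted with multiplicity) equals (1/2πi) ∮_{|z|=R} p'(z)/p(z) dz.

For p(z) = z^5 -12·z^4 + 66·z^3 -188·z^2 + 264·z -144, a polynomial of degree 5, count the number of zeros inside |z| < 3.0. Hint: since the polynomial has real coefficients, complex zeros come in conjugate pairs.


The zeros of p are: 2, 2, 2, (3 + 3i), (3 - 3i).
Their magnitudes are: 2, 2, 2, 4.243, 4.243.
Zeros with |z| < R = 3.0: 2, 2, 2.
Count = 3.
By the argument principle, (1/2πi) ∮_{|z|=R} p'(z)/p(z) dz equals exactly this count.

Number of zeros inside |z| < 3.0: 3.


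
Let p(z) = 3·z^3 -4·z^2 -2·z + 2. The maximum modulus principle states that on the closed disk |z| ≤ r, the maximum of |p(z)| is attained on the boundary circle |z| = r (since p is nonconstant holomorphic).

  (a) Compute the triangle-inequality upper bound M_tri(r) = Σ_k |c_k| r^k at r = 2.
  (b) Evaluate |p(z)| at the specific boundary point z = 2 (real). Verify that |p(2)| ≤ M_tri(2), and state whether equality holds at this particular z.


Coefficients: c_0 = 2, c_1 = -2, c_2 = -4, c_3 = 3. Radius r = 2.
Part (a). Triangle bound: M_tri(r) = Σ_k |c_k| r^k
  = |2|·2^0 + |-2|·2^1 + |-4|·2^2 + |3|·2^3
  = 2 + 4 + 16 + 24 = 46.
This bounds M(r) := max_{|z|=r} |p(z)| from above; equality holds iff all terms c_k z^k can be made to align in phase at a single z on |z|=r.
Part (b). At z = 2 (real, on the circle |z| = r):
  p(2) = (2)·2^0 + (-2)·2^1 + (-4)·2^2 + (3)·2^3 = 6.
  |p(2)| = 6.
Check: |p(2)| = 6 ≤ 46 = M_tri(2). ✓ Equality does not hold at z = 2 (the coefficients have mixed signs, so the terms do not all align in phase there).

M_tri(2) = 46; |p(2)| = 6; equality at z=2: no.


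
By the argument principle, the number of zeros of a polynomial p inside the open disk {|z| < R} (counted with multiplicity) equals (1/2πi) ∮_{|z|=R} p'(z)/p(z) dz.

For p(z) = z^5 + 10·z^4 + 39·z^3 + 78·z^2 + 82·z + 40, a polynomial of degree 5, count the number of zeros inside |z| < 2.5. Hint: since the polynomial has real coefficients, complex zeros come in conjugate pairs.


The zeros of p are: -4, (-1 + 1i), (-1 - 1i), (-2 + 1i), (-2 - 1i).
Their magnitudes are: 4, 1.414, 1.414, 2.236, 2.236.
Zeros with |z| < R = 2.5: (-1 + 1i), (-1 - 1i), (-2 + 1i), (-2 - 1i).
Count = 4.
By the argument principle, (1/2πi) ∮_{|z|=R} p'(z)/p(z) dz equals exactly this count.

Number of zeros inside |z| < 2.5: 4.


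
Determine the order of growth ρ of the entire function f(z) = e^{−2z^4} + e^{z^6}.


Each summand is entire of order 4 and 6 respectively (as in the single-exponential case). The order of a sum is at most the max of the orders, so ρ ≤ 6. For the lower bound: on |z|=r choose arg z so that 1z^6 is real positive; then |e^{1z^6}| = e^{1r^6} while |e^{-2z^4}| ≤ e^{2r^4} = o(e^{1r^6}). So |f| ≥ e^{1r^6}(1 − o(1)) and ρ ≥ 6. Hence ρ = max(4, 6) = 6.
Therefore ρ = 6.

Order ρ = 6.


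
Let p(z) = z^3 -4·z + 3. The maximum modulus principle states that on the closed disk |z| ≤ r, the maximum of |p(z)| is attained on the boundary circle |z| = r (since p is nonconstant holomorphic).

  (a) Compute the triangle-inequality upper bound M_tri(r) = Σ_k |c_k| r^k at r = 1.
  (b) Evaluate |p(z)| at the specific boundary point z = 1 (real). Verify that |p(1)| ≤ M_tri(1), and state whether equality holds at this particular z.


Coefficients: c_0 = 3, c_1 = -4, c_2 = 0, c_3 = 1. Radius r = 1.
Part (a). Triangle bound: M_tri(r) = Σ_k |c_k| r^k
  = |3|·1^0 + |-4|·1^1 + |0|·1^2 + |1|·1^3
  = 3 + 4 + 0 + 1 = 8.
This bounds M(r) := max_{|z|=r} |p(z)| from above; equality holds iff all terms c_k z^k can be made to align in phase at a single z on |z|=r.
Part (b). At z = 1 (real, on the circle |z| = r):
  p(1) = (3)·1^0 + (-4)·1^1 + (0)·1^2 + (1)·1^3 = 0.
  |p(1)| = 0.
Check: |p(1)| = 0 ≤ 8 = M_tri(1). ✓ Equality does not hold at z = 1 (the coefficients have mixed signs, so the terms do not all align in phase there).

M_tri(1) = 8; |p(1)| = 0; equality at z=1: no.


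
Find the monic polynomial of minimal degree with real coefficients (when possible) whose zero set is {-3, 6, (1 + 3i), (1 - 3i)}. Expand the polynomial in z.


The polynomial is p(z) = ∏_{α ∈ S} (z − α), where S = {-3, 6, (1 + 3i), (1 - 3i)}.
Expanding the product yields: p(z) = z^4 -5·z^3 -2·z^2 + 6·z -180.
Note conjugate pairs combine to real quadratics: (z − (1+3i))(z − (1−3i)) = z² − 2z + 10.
The resulting polynomial has degree 4 and real coefficients as required.

p(z) = z^4 -5·z^3 -2·z^2 + 6·z -180.


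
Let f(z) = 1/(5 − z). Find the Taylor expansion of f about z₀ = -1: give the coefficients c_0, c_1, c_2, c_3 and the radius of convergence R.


Let w = z − z₀, so z = z₀ + w.
Then 5 − z = 5 − (z₀ + w) = (5 − z₀) − w = 6 − w.
f(z) = 1/(6 − w) = (1/(6)) · 1/(1 − w/(6)) = Σ_{n≥0} w^n / (6)^(n+1).
So c_n = 1/(6)^(n+1):
  c_0 = 1/(6)^1 = 1/6.
  c_1 = 1/(6)^2 = 1/36.
  c_2 = 1/(6)^3 = 1/216.
  c_3 = 1/(6)^4 = 1/1296.
The series is valid for |w/d| < 1, i.e. |z − z₀| < |d|.
Radius of convergence: R = |5 − z₀| = |6| = 6 (distance from z₀ to the singularity z = 5).

c_0 = 1/6, c_1 = 1/36, c_2 = 1/216, c_3 = 1/1296; R = 6.


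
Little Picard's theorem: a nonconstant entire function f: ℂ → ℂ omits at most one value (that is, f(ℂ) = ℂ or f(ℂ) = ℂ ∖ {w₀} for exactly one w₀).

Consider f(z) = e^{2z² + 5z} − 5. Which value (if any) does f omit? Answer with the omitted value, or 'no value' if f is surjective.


Little Picard bounds the complement of f(ℂ) to at most one point.
The exponent g(z) = 2z² + 5z is a nonconstant polynomial, hence surjective onto ℂ. So e^{g(z)} takes every value in {e^w : w ∈ ℂ} = ℂ ∖ {0}. Adding -5 shifts the range to ℂ ∖ {-5}. f omits exactly -5.

Omitted value: -5.
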